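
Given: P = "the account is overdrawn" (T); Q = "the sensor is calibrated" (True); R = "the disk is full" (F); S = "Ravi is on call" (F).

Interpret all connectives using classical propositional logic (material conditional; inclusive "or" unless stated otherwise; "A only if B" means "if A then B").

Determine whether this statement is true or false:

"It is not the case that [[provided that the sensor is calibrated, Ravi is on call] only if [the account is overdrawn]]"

The statement is false.

In symbols: ~((Q -> S) -> P)

Q -> S = T -> F = F
(Q -> S) -> P = F -> T = T
~((Q -> S) -> P) = ~T = F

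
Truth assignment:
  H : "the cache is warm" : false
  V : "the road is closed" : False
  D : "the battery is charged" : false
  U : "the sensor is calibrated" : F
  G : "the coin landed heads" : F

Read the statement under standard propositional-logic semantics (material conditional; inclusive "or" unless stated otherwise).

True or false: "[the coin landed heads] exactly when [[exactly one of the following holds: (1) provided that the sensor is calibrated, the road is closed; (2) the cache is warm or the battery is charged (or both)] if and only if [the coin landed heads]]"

True

Parsed as G <-> (((U -> V) xor (H | D)) <-> G)

U -> V = F -> F = T
H | D = F | F = F
(U -> V) xor (H | D) = T xor F = T
((U -> V) xor (H | D)) <-> G = T <-> F = F
G <-> (((U -> V) xor (H | D)) <-> G) = F <-> F = T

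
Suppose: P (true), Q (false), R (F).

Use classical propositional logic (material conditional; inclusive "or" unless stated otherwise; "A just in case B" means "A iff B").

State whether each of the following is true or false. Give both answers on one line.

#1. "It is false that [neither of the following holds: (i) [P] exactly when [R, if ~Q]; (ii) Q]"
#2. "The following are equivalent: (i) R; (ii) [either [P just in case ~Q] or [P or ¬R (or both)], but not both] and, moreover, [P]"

#1 F, #2 T

#1: Formalization: ¬((P ↔ (¬Q → R)) ↓ Q)

¬Q = ¬F = T
¬Q → R = T → F = F
P ↔ (¬Q → R) = T ↔ F = F
(P ↔ (¬Q → R)) ↓ Q = F ↓ F = T
¬((P ↔ (¬Q → R)) ↓ Q) = ¬T = F
Hence #1 is false.

#2: This is R ↔ (((P ↔ ¬Q) ⊕ (P ∨ ¬R)) ∧ P).

¬Q = ¬F = T
P ↔ ¬Q = T ↔ T = T
¬R = ¬F = T
P ∨ ¬R = T ∨ T = T
(P ↔ ¬Q) ⊕ (P ∨ ¬R) = T ⊕ T = F
((P ↔ ¬Q) ⊕ (P ∨ ¬R)) ∧ P = F ∧ T = F
R ↔ (((P ↔ ¬Q) ⊕ (P ∨ ¬R)) ∧ P) = F ↔ F = T
Thus #2 is true.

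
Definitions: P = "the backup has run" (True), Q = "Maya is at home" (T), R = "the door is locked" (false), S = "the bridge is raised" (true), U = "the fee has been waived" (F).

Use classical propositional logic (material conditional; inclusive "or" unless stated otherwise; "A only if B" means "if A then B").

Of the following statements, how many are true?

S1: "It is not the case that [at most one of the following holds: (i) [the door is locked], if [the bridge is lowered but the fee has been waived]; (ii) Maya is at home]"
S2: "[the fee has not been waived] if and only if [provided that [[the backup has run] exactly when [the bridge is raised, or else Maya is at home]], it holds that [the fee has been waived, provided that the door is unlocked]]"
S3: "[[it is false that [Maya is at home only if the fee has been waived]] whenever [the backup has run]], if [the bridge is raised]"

S1: This is not (((not S and U) -> R) nand Q).

not S = not True = False
not S and U = False and False = False
(not S and U) -> R = False -> False = True
((not S and U) -> R) nand Q = True nand True = False
not (((not S and U) -> R) nand Q) = not False = True
So S1 is true.

S2: This is not U iff ((P iff (S or Q)) -> (not R -> U)).

not U = not False = True
S or Q = True or True = True
P iff (S or Q) = True iff True = True
not R = not False = True
not R -> U = True -> False = False
(P iff (S or Q)) -> (not R -> U) = True -> False = False
not U iff ((P iff (S or Q)) -> (not R -> U)) = True iff False = False
Hence S2 is false.

S3: In symbols: S -> (P -> not (Q -> U))

Q -> U = True -> False = False
not (Q -> U) = not False = True
P -> not (Q -> U) = True -> True = True
S -> (P -> not (Q -> U)) = True -> True = True
Thus S3 is true.

True statements: 2 (S1, S3).

2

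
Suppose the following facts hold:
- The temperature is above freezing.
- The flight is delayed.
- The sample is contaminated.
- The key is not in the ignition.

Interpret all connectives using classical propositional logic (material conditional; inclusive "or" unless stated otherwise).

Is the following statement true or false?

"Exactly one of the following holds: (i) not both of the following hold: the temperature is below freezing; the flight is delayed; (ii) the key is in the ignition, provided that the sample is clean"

False

Let K = "the temperature is below freezing" (False), P = "the flight is delayed" (True), H = "the sample is contaminated" (True), S = "the key is in the ignition" (False).
Formalization: (K nand P) xor (not H -> S)

K nand P = False nand True = True
not H = not True = False
not H -> S = False -> False = True
(K nand P) xor (not H -> S) = True xor True = False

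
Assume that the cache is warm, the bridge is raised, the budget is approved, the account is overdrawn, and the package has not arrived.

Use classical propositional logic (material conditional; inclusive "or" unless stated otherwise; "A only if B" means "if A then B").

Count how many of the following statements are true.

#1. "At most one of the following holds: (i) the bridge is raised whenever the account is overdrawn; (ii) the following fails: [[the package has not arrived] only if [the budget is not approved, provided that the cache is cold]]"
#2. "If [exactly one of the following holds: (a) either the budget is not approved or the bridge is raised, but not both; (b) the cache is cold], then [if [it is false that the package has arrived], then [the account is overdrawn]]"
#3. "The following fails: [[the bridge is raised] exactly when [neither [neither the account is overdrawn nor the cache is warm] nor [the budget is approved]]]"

Let S = "the account is overdrawn" (True), Q = "the bridge is raised" (True), U = "the package has arrived" (False), P = "the cache is warm" (True), R = "the budget is approved" (True).

#1: Formalization: (S -> Q) nand not (not U -> (not P -> not R))

S -> Q = True -> True = True
not U = not False = True
not P = not True = False
not R = not True = False
not P -> not R = False -> False = True
not U -> (not P -> not R) = True -> True = True
not (not U -> (not P -> not R)) = not True = False
(S -> Q) nand not (not U -> (not P -> not R)) = True nand False = True
Hence #1 is true.

#2: Parsed as ((not R xor Q) xor not P) -> (not U -> S)

not R = not True = False
not R xor Q = False xor True = True
not P = not True = False
(not R xor Q) xor not P = True xor False = True
not U = not False = True
not U -> S = True -> True = True
((not R xor Q) xor not P) -> (not U -> S) = True -> True = True
Thus #2 is true.

#3: Parsed as not (Q iff ((S nor P) nor R))

S nor P = True nor True = False
(S nor P) nor R = False nor True = False
Q iff ((S nor P) nor R) = True iff False = False
not (Q iff ((S nor P) nor R)) = not False = True
So #3 is true.

True statements: 3 (#1, #2, #3).

3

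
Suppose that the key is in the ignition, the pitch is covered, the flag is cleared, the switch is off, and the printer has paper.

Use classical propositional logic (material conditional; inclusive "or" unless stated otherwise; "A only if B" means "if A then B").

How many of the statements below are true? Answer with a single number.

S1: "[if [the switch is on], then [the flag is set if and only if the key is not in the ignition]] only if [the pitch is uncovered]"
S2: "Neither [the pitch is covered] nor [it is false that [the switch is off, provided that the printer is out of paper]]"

0

Let S = "the switch is on" (F), R = "the flag is set" (F), P = "the key is in the ignition" (T), Q = "the pitch is covered" (T), U = "the printer has paper" (T).

S1: Parsed as (S → (R ↔ ¬P)) → ¬Q

¬P = ¬T = F
R ↔ ¬P = F ↔ F = T
S → (R ↔ ¬P) = F → T = T
¬Q = ¬T = F
(S → (R ↔ ¬P)) → ¬Q = T → F = F
So S1 is false.

S2: Formalization: Q ↓ ¬(¬U → ¬S)

¬U = ¬T = F
¬S = ¬F = T
¬U → ¬S = F → T = T
¬(¬U → ¬S) = ¬T = F
Q ↓ ¬(¬U → ¬S) = T ↓ F = F
Thus S2 is false.

Count: 0.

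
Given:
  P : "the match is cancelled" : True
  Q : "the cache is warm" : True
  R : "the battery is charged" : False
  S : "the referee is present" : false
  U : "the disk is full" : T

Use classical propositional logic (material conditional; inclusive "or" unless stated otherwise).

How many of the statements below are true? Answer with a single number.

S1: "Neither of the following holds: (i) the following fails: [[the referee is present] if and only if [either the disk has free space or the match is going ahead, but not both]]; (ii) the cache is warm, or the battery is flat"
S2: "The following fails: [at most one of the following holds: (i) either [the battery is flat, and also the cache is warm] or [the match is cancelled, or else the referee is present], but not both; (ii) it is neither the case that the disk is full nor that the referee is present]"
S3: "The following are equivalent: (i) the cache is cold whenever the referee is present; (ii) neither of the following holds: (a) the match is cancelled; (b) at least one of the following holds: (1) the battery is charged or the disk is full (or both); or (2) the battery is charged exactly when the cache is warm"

S1: This is ¬(S ↔ (¬U ⊕ ¬P)) ↓ (Q ∨ ¬R).

¬U = ¬T = F
¬P = ¬T = F
¬U ⊕ ¬P = F ⊕ F = F
S ↔ (¬U ⊕ ¬P) = F ↔ F = T
¬(S ↔ (¬U ⊕ ¬P)) = ¬T = F
¬R = ¬F = T
Q ∨ ¬R = T ∨ T = T
¬(S ↔ (¬U ⊕ ¬P)) ↓ (Q ∨ ¬R) = F ↓ T = F
Thus S1 is false.

S2: This is ¬(((¬R ∧ Q) ⊕ (P ∨ S)) ↑ (U ↓ S)).

¬R = ¬F = T
¬R ∧ Q = T ∧ T = T
P ∨ S = T ∨ F = T
(¬R ∧ Q) ⊕ (P ∨ S) = T ⊕ T = F
U ↓ S = T ↓ F = F
((¬R ∧ Q) ⊕ (P ∨ S)) ↑ (U ↓ S) = F ↑ F = T
¬(((¬R ∧ Q) ⊕ (P ∨ S)) ↑ (U ↓ S)) = ¬T = F
Thus S2 is false.

S3: This is (S → ¬Q) ↔ (P ↓ ((R ∨ U) ∨ (R ↔ Q))).

¬Q = ¬T = F
S → ¬Q = F → F = T
R ∨ U = F ∨ T = T
R ↔ Q = F ↔ T = F
(R ∨ U) ∨ (R ↔ Q) = T ∨ F = T
P ↓ ((R ∨ U) ∨ (R ↔ Q)) = T ↓ T = F
(S → ¬Q) ↔ (P ↓ ((R ∨ U) ∨ (R ↔ Q))) = T ↔ F = F
Hence S3 is false.

Count: 0.

0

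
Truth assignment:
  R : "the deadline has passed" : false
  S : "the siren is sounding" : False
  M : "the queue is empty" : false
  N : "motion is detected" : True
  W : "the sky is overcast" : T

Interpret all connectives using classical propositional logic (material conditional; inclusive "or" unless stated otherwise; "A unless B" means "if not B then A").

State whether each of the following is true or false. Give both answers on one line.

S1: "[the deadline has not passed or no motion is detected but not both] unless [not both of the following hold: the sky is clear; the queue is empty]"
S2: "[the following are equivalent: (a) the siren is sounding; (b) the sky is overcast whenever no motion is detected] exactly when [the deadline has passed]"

S1 true / S2 true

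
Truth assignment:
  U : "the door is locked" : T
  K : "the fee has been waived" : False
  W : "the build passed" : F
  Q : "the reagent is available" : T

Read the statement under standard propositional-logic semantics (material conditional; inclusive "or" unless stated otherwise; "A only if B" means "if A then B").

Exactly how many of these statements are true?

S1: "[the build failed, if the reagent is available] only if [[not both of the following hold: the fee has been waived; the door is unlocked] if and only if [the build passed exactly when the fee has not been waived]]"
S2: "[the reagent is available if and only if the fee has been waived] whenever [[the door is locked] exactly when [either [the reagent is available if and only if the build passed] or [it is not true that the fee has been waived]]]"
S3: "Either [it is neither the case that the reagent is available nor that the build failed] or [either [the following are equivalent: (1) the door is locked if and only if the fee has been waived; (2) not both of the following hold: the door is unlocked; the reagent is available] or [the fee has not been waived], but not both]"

1

S1: In symbols: (Q -> not W) -> ((K nand not U) iff (W iff not K))

not W = not False = True
Q -> not W = True -> True = True
not U = not True = False
K nand not U = False nand False = True
not K = not False = True
W iff not K = False iff True = False
(K nand not U) iff (W iff not K) = True iff False = False
(Q -> not W) -> ((K nand not U) iff (W iff not K)) = True -> False = False
Hence S1 is false.

S2: In symbols: (U iff ((Q iff W) or not K)) -> (Q iff K)

Q iff W = True iff False = False
not K = not False = True
(Q iff W) or not K = False or True = True
U iff ((Q iff W) or not K) = True iff True = True
Q iff K = True iff False = False
(U iff ((Q iff W) or not K)) -> (Q iff K) = True -> False = False
Hence S2 is false.

S3: In symbols: (Q nor not W) or (((U iff K) iff (not U nand Q)) xor not K)

not W = not False = True
Q nor not W = True nor True = False
U iff K = True iff False = False
not U = not True = False
not U nand Q = False nand True = True
(U iff K) iff (not U nand Q) = False iff True = False
not K = not False = True
((U iff K) iff (not U nand Q)) xor not K = False xor True = True
(Q nor not W) or (((U iff K) iff (not U nand Q)) xor not K) = False or True = True
Hence S3 is true.

Count: 1.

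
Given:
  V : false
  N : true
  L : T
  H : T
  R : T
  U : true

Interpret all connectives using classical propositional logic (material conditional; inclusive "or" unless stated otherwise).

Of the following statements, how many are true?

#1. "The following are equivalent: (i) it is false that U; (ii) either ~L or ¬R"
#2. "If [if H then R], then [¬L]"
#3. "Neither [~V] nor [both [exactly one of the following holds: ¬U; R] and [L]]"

1

#1: This is ¬U ↔ (¬L ∨ ¬R).

¬U = ¬T = F
¬L = ¬T = F
¬R = ¬T = F
¬L ∨ ¬R = F ∨ F = F
¬U ↔ (¬L ∨ ¬R) = F ↔ F = T
So #1 is true.

#2: This is (H → R) → ¬L.

H → R = T → T = T
¬L = ¬T = F
(H → R) → ¬L = T → F = F
Thus #2 is false.

#3: In symbols: ¬V ↓ ((¬U ⊕ R) ∧ L)

¬V = ¬F = T
¬U = ¬T = F
¬U ⊕ R = F ⊕ T = T
(¬U ⊕ R) ∧ L = T ∧ T = T
¬V ↓ ((¬U ⊕ R) ∧ L) = T ↓ T = F
So #3 is false.

True statements: 1 (#1).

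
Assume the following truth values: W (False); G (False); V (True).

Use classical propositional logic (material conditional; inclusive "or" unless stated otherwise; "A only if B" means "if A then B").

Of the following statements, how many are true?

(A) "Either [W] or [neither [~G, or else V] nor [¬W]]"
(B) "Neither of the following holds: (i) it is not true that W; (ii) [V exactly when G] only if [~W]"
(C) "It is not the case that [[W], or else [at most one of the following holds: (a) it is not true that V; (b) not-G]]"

0

(A): Parsed as W ∨ ((¬G ∨ V) ↓ ¬W)

¬G = ¬F = T
¬G ∨ V = T ∨ T = T
¬W = ¬F = T
(¬G ∨ V) ↓ ¬W = T ↓ T = F
W ∨ ((¬G ∨ V) ↓ ¬W) = F ∨ F = F
Thus (A) is false.

(B): Parsed as ¬W ↓ ((V ↔ G) → ¬W)

¬W = ¬F = T
V ↔ G = T ↔ F = F
¬W = ¬F = T
(V ↔ G) → ¬W = F → T = T
¬W ↓ ((V ↔ G) → ¬W) = T ↓ T = F
So (B) is false.

(C): In symbols: ¬(W ∨ (¬V ↑ ¬G))

¬V = ¬T = F
¬G = ¬F = T
¬V ↑ ¬G = F ↑ T = T
W ∨ (¬V ↑ ¬G) = F ∨ T = T
¬(W ∨ (¬V ↑ ¬G)) = ¬T = F
So (C) is false.

True statements: 0 (none).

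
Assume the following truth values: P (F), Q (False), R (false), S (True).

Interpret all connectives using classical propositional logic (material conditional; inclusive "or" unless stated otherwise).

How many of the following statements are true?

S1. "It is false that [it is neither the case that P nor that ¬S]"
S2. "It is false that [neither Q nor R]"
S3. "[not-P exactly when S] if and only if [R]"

S1: This is ~(P nor ~S).

~S = ~T = F
P nor ~S = F nor F = T
~(P nor ~S) = ~T = F
Thus S1 is false.

S2: This is ~(Q nor R).

Q nor R = F nor F = T
~(Q nor R) = ~T = F
Hence S2 is false.

S3: In symbols: (~P <-> S) <-> R

~P = ~F = T
~P <-> S = T <-> T = T
(~P <-> S) <-> R = T <-> F = F
Thus S3 is false.

True statements: 0 (none).

0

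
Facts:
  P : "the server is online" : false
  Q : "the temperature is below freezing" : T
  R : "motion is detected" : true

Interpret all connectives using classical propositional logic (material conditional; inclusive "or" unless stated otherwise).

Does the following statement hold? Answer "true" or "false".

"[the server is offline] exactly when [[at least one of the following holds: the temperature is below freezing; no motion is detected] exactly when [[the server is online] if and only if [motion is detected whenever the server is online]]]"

False

In symbols: ¬P ↔ ((Q ∨ ¬R) ↔ (P ↔ (P → R)))

¬P = ¬F = T
¬R = ¬T = F
Q ∨ ¬R = T ∨ F = T
P → R = F → T = T
P ↔ (P → R) = F ↔ T = F
(Q ∨ ¬R) ↔ (P ↔ (P → R)) = T ↔ F = F
¬P ↔ ((Q ∨ ¬R) ↔ (P ↔ (P → R))) = T ↔ F = F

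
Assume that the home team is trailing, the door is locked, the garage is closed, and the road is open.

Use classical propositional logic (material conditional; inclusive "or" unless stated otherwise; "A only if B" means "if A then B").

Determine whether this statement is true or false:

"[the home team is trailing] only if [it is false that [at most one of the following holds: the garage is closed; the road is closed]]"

The statement is false.

Let K = "the home team is leading" (False), D = "the garage is closed" (True), N = "the road is closed" (False).
This is not K -> not (D nand N).

not K = not False = True
D nand N = True nand False = True
not (D nand N) = not True = False
not K -> not (D nand N) = True -> False = False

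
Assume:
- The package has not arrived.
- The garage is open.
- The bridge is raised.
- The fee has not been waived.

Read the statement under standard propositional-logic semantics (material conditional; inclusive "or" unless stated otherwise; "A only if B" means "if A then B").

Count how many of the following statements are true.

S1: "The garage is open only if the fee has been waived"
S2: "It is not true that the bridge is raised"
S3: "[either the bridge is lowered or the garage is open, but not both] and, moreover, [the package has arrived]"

Let Q = "the garage is closed" (F), S = "the fee has been waived" (F), R = "the bridge is raised" (T), P = "the package has arrived" (F).

S1: In symbols: ¬Q → S

¬Q = ¬F = T
¬Q → S = T → F = F
So S1 is false.

S2: Parsed as ¬R

¬R = ¬T = F
So S2 is false.

S3: Formalization: (¬R ⊕ ¬Q) ∧ P

¬R = ¬T = F
¬Q = ¬F = T
¬R ⊕ ¬Q = F ⊕ T = T
(¬R ⊕ ¬Q) ∧ P = T ∧ F = F
So S3 is false.

0 of the 3 statements are true (none).

0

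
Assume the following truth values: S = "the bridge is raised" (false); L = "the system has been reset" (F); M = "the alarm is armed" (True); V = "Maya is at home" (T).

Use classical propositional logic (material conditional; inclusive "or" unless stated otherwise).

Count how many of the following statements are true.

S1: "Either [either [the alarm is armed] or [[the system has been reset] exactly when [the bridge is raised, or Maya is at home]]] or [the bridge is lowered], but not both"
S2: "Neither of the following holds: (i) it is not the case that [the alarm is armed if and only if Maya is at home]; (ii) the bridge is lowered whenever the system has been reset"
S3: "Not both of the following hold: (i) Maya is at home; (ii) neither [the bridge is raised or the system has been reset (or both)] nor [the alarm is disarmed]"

0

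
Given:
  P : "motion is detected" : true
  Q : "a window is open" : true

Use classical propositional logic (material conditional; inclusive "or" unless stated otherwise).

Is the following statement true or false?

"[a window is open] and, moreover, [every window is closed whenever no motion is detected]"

true

This is Q and (not P -> not Q).

not P = not True = False
not Q = not True = False
not P -> not Q = False -> False = True
Q and (not P -> not Q) = True and True = True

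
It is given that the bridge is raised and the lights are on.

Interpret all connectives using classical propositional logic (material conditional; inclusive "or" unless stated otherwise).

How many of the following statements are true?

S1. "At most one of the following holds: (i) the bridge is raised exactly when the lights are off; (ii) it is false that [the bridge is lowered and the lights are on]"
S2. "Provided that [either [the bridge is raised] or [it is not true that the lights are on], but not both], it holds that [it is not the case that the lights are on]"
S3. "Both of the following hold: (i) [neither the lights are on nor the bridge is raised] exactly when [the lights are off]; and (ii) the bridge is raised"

Let P = "the bridge is raised" (T), Q = "the lights are on" (T).

S1: In symbols: (P <-> ~Q) nand ~(~P & Q)

~Q = ~T = F
P <-> ~Q = T <-> F = F
~P = ~T = F
~P & Q = F & T = F
~(~P & Q) = ~F = T
(P <-> ~Q) nand ~(~P & Q) = F nand T = T
Thus S1 is true.

S2: In symbols: (P xor ~Q) -> ~Q

~Q = ~T = F
P xor ~Q = T xor F = T
~Q = ~T = F
(P xor ~Q) -> ~Q = T -> F = F
Hence S2 is false.

S3: In symbols: ((Q nor P) <-> ~Q) & P

Q nor P = T nor T = F
~Q = ~T = F
(Q nor P) <-> ~Q = F <-> F = T
((Q nor P) <-> ~Q) & P = T & T = T
So S3 is true.

Count: 2.

2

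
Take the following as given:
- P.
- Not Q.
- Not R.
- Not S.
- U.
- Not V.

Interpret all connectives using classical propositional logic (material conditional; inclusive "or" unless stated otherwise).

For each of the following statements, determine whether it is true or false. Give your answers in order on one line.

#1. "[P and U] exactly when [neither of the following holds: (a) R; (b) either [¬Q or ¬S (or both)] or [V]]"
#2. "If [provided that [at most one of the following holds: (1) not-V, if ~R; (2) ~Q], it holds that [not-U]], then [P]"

#1 false / #2 true

#1: Formalization: (P ∧ U) ↔ (R ↓ ((¬Q ∨ ¬S) ∨ V))

P ∧ U = T ∧ T = T
¬Q = ¬F = T
¬S = ¬F = T
¬Q ∨ ¬S = T ∨ T = T
(¬Q ∨ ¬S) ∨ V = T ∨ F = T
R ↓ ((¬Q ∨ ¬S) ∨ V) = F ↓ T = F
(P ∧ U) ↔ (R ↓ ((¬Q ∨ ¬S) ∨ V)) = T ↔ F = F
Hence #1 is false.

#2: Formalization: (((¬R → ¬V) ↑ ¬Q) → ¬U) → P

¬R = ¬F = T
¬V = ¬F = T
¬R → ¬V = T → T = T
¬Q = ¬F = T
(¬R → ¬V) ↑ ¬Q = T ↑ T = F
¬U = ¬T = F
((¬R → ¬V) ↑ ¬Q) → ¬U = F → F = T
(((¬R → ¬V) ↑ ¬Q) → ¬U) → P = T → T = T
Hence #2 is true.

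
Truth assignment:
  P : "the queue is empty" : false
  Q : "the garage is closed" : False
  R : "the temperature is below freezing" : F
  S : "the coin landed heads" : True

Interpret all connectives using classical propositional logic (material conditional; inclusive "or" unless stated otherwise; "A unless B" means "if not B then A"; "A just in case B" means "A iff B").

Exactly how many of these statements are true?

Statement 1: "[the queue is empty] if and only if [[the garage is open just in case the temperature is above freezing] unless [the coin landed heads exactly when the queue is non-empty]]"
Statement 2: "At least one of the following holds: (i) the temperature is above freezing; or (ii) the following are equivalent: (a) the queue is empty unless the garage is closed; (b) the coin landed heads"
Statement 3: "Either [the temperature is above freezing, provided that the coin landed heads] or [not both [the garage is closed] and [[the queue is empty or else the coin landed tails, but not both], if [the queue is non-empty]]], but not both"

1

Statement 1: In symbols: P <-> ((~Q <-> ~R) | (S <-> ~P))

~Q = ~F = T
~R = ~F = T
~Q <-> ~R = T <-> T = T
~P = ~F = T
S <-> ~P = T <-> T = T
(~Q <-> ~R) | (S <-> ~P) = T | T = T
P <-> ((~Q <-> ~R) | (S <-> ~P)) = F <-> T = F
So Statement 1 is false.

Statement 2: Parsed as ~R | ((P | Q) <-> S)

~R = ~F = T
P | Q = F | F = F
(P | Q) <-> S = F <-> T = F
~R | ((P | Q) <-> S) = T | F = T
Thus Statement 2 is true.

Statement 3: In symbols: (S -> ~R) xor (Q nand (~P -> (P xor ~S)))

~R = ~F = T
S -> ~R = T -> T = T
~P = ~F = T
~S = ~T = F
P xor ~S = F xor F = F
~P -> (P xor ~S) = T -> F = F
Q nand (~P -> (P xor ~S)) = F nand F = T
(S -> ~R) xor (Q nand (~P -> (P xor ~S))) = T xor T = F
Thus Statement 3 is false.

Count: 1.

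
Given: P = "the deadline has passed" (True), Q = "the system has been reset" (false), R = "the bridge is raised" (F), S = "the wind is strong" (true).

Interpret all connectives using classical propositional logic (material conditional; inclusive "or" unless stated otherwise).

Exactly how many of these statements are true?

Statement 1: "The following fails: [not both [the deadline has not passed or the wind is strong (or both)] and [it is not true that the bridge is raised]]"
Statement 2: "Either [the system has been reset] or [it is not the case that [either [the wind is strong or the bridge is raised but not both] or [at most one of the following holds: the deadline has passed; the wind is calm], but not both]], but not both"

Statement 1: In symbols: ¬((¬P ∨ S) ↑ ¬R)

¬P = ¬T = F
¬P ∨ S = F ∨ T = T
¬R = ¬F = T
(¬P ∨ S) ↑ ¬R = T ↑ T = F
¬((¬P ∨ S) ↑ ¬R) = ¬F = T
So Statement 1 is true.

Statement 2: This is Q ⊕ ¬((S ⊕ R) ⊕ (P ↑ ¬S)).

S ⊕ R = T ⊕ F = T
¬S = ¬T = F
P ↑ ¬S = T ↑ F = T
(S ⊕ R) ⊕ (P ↑ ¬S) = T ⊕ T = F
¬((S ⊕ R) ⊕ (P ↑ ¬S)) = ¬F = T
Q ⊕ ¬((S ⊕ R) ⊕ (P ↑ ¬S)) = F ⊕ T = T
So Statement 2 is true.

True statements: 2 (Statement 1, Statement 2).

2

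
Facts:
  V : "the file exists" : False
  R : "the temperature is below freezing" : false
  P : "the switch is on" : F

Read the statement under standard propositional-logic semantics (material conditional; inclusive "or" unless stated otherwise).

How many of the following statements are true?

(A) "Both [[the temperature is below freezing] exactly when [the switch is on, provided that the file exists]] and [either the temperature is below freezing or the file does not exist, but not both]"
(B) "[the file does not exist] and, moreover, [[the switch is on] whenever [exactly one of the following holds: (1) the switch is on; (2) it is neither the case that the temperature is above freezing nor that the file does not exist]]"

1

(A): Formalization: (R ↔ (V → P)) ∧ (R ⊕ ¬V)

V → P = F → F = T
R ↔ (V → P) = F ↔ T = F
¬V = ¬F = T
R ⊕ ¬V = F ⊕ T = T
(R ↔ (V → P)) ∧ (R ⊕ ¬V) = F ∧ T = F
So (A) is false.

(B): This is ¬V ∧ ((P ⊕ (¬R ↓ ¬V)) → P).

¬V = ¬F = T
¬R = ¬F = T
¬V = ¬F = T
¬R ↓ ¬V = T ↓ T = F
P ⊕ (¬R ↓ ¬V) = F ⊕ F = F
(P ⊕ (¬R ↓ ¬V)) → P = F → F = T
¬V ∧ ((P ⊕ (¬R ↓ ¬V)) → P) = T ∧ T = T
Hence (B) is true.

Count: 1.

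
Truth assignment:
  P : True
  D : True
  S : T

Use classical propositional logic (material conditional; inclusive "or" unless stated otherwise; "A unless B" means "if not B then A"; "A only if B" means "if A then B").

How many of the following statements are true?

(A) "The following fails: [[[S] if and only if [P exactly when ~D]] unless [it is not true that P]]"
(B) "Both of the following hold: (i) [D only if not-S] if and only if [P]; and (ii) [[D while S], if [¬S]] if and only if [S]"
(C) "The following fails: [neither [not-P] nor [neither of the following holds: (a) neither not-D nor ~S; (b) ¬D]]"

1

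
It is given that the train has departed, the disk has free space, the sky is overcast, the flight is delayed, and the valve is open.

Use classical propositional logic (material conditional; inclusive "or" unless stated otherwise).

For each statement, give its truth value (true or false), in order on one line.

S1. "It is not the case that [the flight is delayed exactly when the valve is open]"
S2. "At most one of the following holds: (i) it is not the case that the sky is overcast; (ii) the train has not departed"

S1 False / S2 True

Let D = "the flight is delayed" (True), H = "the valve is open" (True), S = "the sky is overcast" (True), N = "the train has departed" (True).

S1: Formalization: not (D iff H)

D iff H = True iff True = True
not (D iff H) = not True = False
Thus S1 is false.

S2: Parsed as not S nand not N

not S = not True = False
not N = not True = False
not S nand not N = False nand False = True
So S2 is true.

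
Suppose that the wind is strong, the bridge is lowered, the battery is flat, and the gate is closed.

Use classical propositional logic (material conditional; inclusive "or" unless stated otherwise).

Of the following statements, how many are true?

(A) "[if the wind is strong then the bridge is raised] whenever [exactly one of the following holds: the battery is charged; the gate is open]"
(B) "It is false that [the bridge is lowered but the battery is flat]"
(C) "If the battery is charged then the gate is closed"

2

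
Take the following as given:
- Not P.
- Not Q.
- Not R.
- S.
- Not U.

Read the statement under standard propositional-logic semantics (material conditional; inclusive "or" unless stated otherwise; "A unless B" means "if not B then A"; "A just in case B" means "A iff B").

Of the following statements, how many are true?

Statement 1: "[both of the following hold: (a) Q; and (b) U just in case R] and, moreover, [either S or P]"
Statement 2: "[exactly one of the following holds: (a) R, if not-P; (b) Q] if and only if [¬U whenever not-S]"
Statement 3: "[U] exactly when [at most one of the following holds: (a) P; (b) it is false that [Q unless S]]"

0

Statement 1: Formalization: (Q ∧ (U ↔ R)) ∧ (S ∨ P)

U ↔ R = F ↔ F = T
Q ∧ (U ↔ R) = F ∧ T = F
S ∨ P = T ∨ F = T
(Q ∧ (U ↔ R)) ∧ (S ∨ P) = F ∧ T = F
Thus Statement 1 is false.

Statement 2: This is ((¬P → R) ⊕ Q) ↔ (¬S → ¬U).

¬P = ¬F = T
¬P → R = T → F = F
(¬P → R) ⊕ Q = F ⊕ F = F
¬S = ¬T = F
¬U = ¬F = T
¬S → ¬U = F → T = T
((¬P → R) ⊕ Q) ↔ (¬S → ¬U) = F ↔ T = F
Hence Statement 2 is false.

Statement 3: In symbols: U ↔ (P ↑ ¬(Q ∨ S))

Q ∨ S = F ∨ T = T
¬(Q ∨ S) = ¬T = F
P ↑ ¬(Q ∨ S) = F ↑ F = T
U ↔ (P ↑ ¬(Q ∨ S)) = F ↔ T = F
Thus Statement 3 is false.

0 of the 3 statements are true (none).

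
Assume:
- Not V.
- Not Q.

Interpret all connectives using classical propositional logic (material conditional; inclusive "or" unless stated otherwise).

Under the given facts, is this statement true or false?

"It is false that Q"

This is not Q.

not Q = not False = True

The statement is true.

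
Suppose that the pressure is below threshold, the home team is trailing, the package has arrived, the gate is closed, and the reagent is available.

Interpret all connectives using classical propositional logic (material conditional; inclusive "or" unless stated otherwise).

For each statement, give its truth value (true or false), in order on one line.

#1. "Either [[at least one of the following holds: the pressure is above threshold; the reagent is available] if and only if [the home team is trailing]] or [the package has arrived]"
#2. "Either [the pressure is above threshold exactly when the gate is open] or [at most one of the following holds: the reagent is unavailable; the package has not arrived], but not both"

Let P = "the pressure is above threshold" (F), U = "the reagent is available" (T), Q = "the home team is leading" (F), R = "the package has arrived" (T), S = "the gate is open" (F).

#1: In symbols: ((P | U) <-> ~Q) | R

P | U = F | T = T
~Q = ~F = T
(P | U) <-> ~Q = T <-> T = T
((P | U) <-> ~Q) | R = T | T = T
Hence #1 is true.

#2: Parsed as (P <-> S) xor (~U nand ~R)

P <-> S = F <-> F = T
~U = ~T = F
~R = ~T = F
~U nand ~R = F nand F = T
(P <-> S) xor (~U nand ~R) = T xor T = F
So #2 is false.

#1 true, #2 false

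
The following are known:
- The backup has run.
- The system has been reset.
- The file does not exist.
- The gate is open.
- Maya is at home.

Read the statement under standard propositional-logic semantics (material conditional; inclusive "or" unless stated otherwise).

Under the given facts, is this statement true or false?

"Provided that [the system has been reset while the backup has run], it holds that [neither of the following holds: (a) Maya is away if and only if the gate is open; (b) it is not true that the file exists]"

False.

Let Q = "the system has been reset" (T), P = "the backup has run" (T), U = "Maya is at home" (T), S = "the gate is open" (T), R = "the file exists" (F).
Formalization: (Q & P) -> ((~U <-> S) nor ~R)

Q & P = T & T = T
~U = ~T = F
~U <-> S = F <-> T = F
~R = ~F = T
(~U <-> S) nor ~R = F nor T = F
(Q & P) -> ((~U <-> S) nor ~R) = T -> F = F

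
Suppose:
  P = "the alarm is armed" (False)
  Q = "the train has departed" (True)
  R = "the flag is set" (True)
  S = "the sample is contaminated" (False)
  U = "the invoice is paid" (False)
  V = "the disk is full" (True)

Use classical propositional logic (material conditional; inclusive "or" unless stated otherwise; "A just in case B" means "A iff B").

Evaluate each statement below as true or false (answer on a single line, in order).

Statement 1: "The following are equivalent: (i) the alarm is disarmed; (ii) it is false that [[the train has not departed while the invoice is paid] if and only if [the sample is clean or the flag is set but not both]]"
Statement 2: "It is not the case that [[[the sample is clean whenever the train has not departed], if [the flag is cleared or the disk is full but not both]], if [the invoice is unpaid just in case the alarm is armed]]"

Statement 1 F; Statement 2 F

Statement 1: This is ¬P ↔ ¬((¬Q ∧ U) ↔ (¬S ⊕ R)).

¬P = ¬F = T
¬Q = ¬T = F
¬Q ∧ U = F ∧ F = F
¬S = ¬F = T
¬S ⊕ R = T ⊕ T = F
(¬Q ∧ U) ↔ (¬S ⊕ R) = F ↔ F = T
¬((¬Q ∧ U) ↔ (¬S ⊕ R)) = ¬T = F
¬P ↔ ¬((¬Q ∧ U) ↔ (¬S ⊕ R)) = T ↔ F = F
Thus Statement 1 is false.

Statement 2: This is ¬((¬U ↔ P) → ((¬R ⊕ V) → (¬Q → ¬S))).

¬U = ¬F = T
¬U ↔ P = T ↔ F = F
¬R = ¬T = F
¬R ⊕ V = F ⊕ T = T
¬Q = ¬T = F
¬S = ¬F = T
¬Q → ¬S = F → T = T
(¬R ⊕ V) → (¬Q → ¬S) = T → T = T
(¬U ↔ P) → ((¬R ⊕ V) → (¬Q → ¬S)) = F → T = T
¬((¬U ↔ P) → ((¬R ⊕ V) → (¬Q → ¬S))) = ¬T = F
Thus Statement 2 is false.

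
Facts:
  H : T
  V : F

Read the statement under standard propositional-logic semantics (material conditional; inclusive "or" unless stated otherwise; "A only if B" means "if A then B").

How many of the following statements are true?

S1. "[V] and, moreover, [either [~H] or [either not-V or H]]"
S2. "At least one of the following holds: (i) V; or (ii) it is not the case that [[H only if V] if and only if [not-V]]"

1

S1: Parsed as V & (~H | (~V | H))

~H = ~T = F
~V = ~F = T
~V | H = T | T = T
~H | (~V | H) = F | T = T
V & (~H | (~V | H)) = F & T = F
Hence S1 is false.

S2: Formalization: V | ~((H -> V) <-> ~V)

H -> V = T -> F = F
~V = ~F = T
(H -> V) <-> ~V = F <-> T = F
~((H -> V) <-> ~V) = ~F = T
V | ~((H -> V) <-> ~V) = F | T = T
So S2 is true.

True statements: 1 (S2).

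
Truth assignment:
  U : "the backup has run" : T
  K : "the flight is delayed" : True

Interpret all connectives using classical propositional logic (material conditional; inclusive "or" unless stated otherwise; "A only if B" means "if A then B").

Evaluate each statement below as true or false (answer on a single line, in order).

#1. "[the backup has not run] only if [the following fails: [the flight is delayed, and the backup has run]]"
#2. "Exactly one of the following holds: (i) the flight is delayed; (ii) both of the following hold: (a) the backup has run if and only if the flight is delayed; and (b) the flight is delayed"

#1 true, #2 false

#1: This is not U -> not (K and U).

not U = not True = False
K and U = True and True = True
not (K and U) = not True = False
not U -> not (K and U) = False -> False = True
Thus #1 is true.

#2: Formalization: K xor ((U iff K) and K)

U iff K = True iff True = True
(U iff K) and K = True and True = True
K xor ((U iff K) and K) = True xor True = False
So #2 is false.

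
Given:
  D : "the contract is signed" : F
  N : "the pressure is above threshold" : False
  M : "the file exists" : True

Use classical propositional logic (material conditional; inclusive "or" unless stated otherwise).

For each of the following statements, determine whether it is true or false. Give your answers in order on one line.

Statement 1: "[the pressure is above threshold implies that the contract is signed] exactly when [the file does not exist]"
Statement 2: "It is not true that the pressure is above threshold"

Statement 1 False / Statement 2 True

Statement 1: In symbols: (N -> D) iff not M

N -> D = False -> False = True
not M = not True = False
(N -> D) iff not M = True iff False = False
Hence Statement 1 is false.

Statement 2: This is not N.

not N = not False = True
Hence Statement 2 is true.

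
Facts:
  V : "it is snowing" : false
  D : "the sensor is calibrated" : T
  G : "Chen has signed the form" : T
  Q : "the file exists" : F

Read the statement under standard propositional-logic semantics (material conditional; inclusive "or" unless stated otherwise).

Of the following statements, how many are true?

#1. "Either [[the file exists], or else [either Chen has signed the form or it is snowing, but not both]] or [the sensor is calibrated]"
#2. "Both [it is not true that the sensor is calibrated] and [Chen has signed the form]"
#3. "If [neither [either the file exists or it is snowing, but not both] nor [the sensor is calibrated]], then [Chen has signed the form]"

2

#1: Parsed as (Q ∨ (G ⊕ V)) ∨ D

G ⊕ V = T ⊕ F = T
Q ∨ (G ⊕ V) = F ∨ T = T
(Q ∨ (G ⊕ V)) ∨ D = T ∨ T = T
Hence #1 is true.

#2: In symbols: ¬D ∧ G

¬D = ¬T = F
¬D ∧ G = F ∧ T = F
So #2 is false.

#3: Parsed as ((Q ⊕ V) ↓ D) → G

Q ⊕ V = F ⊕ F = F
(Q ⊕ V) ↓ D = F ↓ T = F
((Q ⊕ V) ↓ D) → G = F → T = T
Thus #3 is true.

True statements: 2 (#1, #3).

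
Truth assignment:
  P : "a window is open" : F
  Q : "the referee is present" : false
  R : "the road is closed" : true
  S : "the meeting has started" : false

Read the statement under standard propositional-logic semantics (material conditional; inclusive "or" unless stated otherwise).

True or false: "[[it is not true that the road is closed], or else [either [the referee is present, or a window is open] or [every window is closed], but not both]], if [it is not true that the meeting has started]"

In symbols: ¬S → (¬R ∨ ((Q ∨ P) ⊕ ¬P))

¬S = ¬F = T
¬R = ¬T = F
Q ∨ P = F ∨ F = F
¬P = ¬F = T
(Q ∨ P) ⊕ ¬P = F ⊕ T = T
¬R ∨ ((Q ∨ P) ⊕ ¬P) = F ∨ T = T
¬S → (¬R ∨ ((Q ∨ P) ⊕ ¬P)) = T → T = T

True.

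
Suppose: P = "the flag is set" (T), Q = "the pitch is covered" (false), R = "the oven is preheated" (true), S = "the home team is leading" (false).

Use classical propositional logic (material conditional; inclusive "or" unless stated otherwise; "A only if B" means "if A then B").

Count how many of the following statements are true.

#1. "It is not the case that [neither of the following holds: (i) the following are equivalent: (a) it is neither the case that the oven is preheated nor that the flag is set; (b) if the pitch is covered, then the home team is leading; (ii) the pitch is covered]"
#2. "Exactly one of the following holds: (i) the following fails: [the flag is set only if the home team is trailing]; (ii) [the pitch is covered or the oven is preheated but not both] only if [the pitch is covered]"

0

#1: In symbols: ¬(((R ↓ P) ↔ (Q → S)) ↓ Q)

R ↓ P = T ↓ T = F
Q → S = F → F = T
(R ↓ P) ↔ (Q → S) = F ↔ T = F
((R ↓ P) ↔ (Q → S)) ↓ Q = F ↓ F = T
¬(((R ↓ P) ↔ (Q → S)) ↓ Q) = ¬T = F
So #1 is false.

#2: In symbols: ¬(P → ¬S) ⊕ ((Q ⊕ R) → Q)

¬S = ¬F = T
P → ¬S = T → T = T
¬(P → ¬S) = ¬T = F
Q ⊕ R = F ⊕ T = T
(Q ⊕ R) → Q = T → F = F
¬(P → ¬S) ⊕ ((Q ⊕ R) → Q) = F ⊕ F = F
Hence #2 is false.

0 of the 2 statements are true (none).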